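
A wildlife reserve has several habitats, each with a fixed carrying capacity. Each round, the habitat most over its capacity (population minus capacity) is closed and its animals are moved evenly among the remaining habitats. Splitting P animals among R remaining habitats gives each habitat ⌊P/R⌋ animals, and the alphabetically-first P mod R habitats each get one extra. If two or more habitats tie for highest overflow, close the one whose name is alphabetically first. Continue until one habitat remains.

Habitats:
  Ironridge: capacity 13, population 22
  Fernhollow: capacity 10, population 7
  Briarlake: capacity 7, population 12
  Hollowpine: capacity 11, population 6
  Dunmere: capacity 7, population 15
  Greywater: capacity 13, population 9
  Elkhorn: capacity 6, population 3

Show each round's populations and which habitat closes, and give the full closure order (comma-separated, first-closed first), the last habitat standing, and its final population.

Closure order: Ironridge, Dunmere, Briarlake, Elkhorn, Fernhollow, Greywater
Last habitat: Hollowpine with 74 animals

Round 1: Briarlake=12 Dunmere=15 Elkhorn=3 Fernhollow=7 Greywater=9 Hollowpine=6 Ironridge=22 → close Ironridge (overflow 9)
  22÷6 = 3 each, +1 to first 4
Round 2: Briarlake=16 Dunmere=19 Elkhorn=7 Fernhollow=11 Greywater=12 Hollowpine=9 → close Dunmere (overflow 12)
  19÷5 = 3 each, +1 to first 4
Round 3: Briarlake=20 Elkhorn=11 Fernhollow=15 Greywater=16 Hollowpine=12 → close Briarlake (overflow 13)
  20÷4 = 5 each, +1 to first 0
Round 4: Elkhorn=16 Fernhollow=20 Greywater=21 Hollowpine=17 → close Elkhorn (overflow 10)
  16÷3 = 5 each, +1 to first 1
Round 5: Fernhollow=26 Greywater=26 Hollowpine=22 → close Fernhollow (overflow 16)
  26÷2 = 13 each, +1 to first 0
Round 6: Greywater=39 Hollowpine=35 → close Greywater (overflow 26)
  39÷1 = 39 each, +1 to first 0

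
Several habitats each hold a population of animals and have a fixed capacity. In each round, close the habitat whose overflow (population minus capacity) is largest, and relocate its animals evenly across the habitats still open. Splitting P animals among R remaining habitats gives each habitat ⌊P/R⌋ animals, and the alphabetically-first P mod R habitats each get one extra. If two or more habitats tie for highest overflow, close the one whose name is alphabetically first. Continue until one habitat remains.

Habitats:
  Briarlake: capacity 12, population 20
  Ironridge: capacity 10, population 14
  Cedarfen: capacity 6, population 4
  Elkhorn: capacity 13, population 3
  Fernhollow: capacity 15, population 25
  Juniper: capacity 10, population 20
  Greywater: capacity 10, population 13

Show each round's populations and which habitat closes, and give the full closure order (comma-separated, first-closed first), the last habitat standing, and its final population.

Closure order: Fernhollow, Juniper, Briarlake, Greywater, Ironridge, Cedarfen
Last habitat: Elkhorn with 99 animals

Round 1: Briarlake=20 Cedarfen=4 Elkhorn=3 Fernhollow=25 Greywater=13 Ironridge=14 Juniper=20 → close Fernhollow (overflow 10)
  25÷6 = 4 each, +1 to first 1
Round 2: Briarlake=25 Cedarfen=8 Elkhorn=7 Greywater=17 Ironridge=18 Juniper=24 → close Juniper (overflow 14)
  24÷5 = 4 each, +1 to first 4
Round 3: Briarlake=30 Cedarfen=13 Elkhorn=12 Greywater=22 Ironridge=22 → close Briarlake (overflow 18)
  30÷4 = 7 each, +1 to first 2
Round 4: Cedarfen=21 Elkhorn=20 Greywater=29 Ironridge=29 → close Greywater (overflow 19)
  29÷3 = 9 each, +1 to first 2
Round 5: Cedarfen=31 Elkhorn=30 Ironridge=38 → close Ironridge (overflow 28)
  38÷2 = 19 each, +1 to first 0
Round 6: Cedarfen=50 Elkhorn=49 → close Cedarfen (overflow 44)
  50÷1 = 50 each, +1 to first 0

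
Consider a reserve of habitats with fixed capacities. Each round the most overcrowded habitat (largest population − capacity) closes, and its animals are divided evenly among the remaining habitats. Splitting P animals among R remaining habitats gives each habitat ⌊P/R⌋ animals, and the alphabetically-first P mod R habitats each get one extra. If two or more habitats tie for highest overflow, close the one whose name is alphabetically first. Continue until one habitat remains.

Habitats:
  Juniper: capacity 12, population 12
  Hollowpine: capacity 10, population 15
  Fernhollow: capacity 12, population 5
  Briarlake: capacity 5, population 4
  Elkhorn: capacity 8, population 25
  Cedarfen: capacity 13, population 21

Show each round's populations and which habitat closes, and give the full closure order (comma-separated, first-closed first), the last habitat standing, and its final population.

Closure order: Elkhorn, Cedarfen, Hollowpine, Briarlake, Juniper
Last habitat: Fernhollow with 82 animals

Round 1: Briarlake=4 Cedarfen=21 Elkhorn=25 Fernhollow=5 Hollowpine=15 Juniper=12 → close Elkhorn (overflow 17)
  25÷5 = 5 each, +1 to first 0
Round 2: Briarlake=9 Cedarfen=26 Fernhollow=10 Hollowpine=20 Juniper=17 → close Cedarfen (overflow 13)
  26÷4 = 6 each, +1 to first 2
Round 3: Briarlake=16 Fernhollow=17 Hollowpine=26 Juniper=23 → close Hollowpine (overflow 16)
  26÷3 = 8 each, +1 to first 2
Round 4: Briarlake=25 Fernhollow=26 Juniper=31 → close Briarlake (overflow 20)
  25÷2 = 12 each, +1 to first 1
Round 5: Fernhollow=39 Juniper=43 → close Juniper (overflow 31)
  43÷1 = 43 each, +1 to first 0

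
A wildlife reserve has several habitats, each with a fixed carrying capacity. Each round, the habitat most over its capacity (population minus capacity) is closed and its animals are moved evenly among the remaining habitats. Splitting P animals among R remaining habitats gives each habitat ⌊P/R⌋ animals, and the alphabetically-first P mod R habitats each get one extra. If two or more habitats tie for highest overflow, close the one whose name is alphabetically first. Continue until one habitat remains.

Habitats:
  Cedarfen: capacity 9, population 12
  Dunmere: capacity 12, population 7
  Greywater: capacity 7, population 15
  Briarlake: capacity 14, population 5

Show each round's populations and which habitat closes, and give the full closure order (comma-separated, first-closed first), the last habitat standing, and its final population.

Round 1: Briarlake=5 Cedarfen=12 Dunmere=7 Greywater=15 → close Greywater (overflow 8)
  15÷3 = 5 each, +1 to first 0
Round 2: Briarlake=10 Cedarfen=17 Dunmere=12 → close Cedarfen (overflow 8)
  17÷2 = 8 each, +1 to first 1
Round 3: Briarlake=19 Dunmere=20 → close Dunmere (overflow 8)
  20÷1 = 20 each, +1 to first 0

Closure order: Greywater, Cedarfen, Dunmere
Last habitat: Briarlake with 39 animals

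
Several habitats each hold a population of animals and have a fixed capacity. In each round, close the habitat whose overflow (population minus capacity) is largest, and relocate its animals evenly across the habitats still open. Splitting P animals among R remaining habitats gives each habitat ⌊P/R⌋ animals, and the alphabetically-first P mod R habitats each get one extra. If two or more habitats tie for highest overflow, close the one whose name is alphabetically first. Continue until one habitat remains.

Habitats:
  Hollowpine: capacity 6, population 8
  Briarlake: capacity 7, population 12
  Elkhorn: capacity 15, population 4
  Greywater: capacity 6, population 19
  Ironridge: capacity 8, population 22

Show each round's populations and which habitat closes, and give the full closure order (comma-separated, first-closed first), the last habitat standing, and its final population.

Round 1: Briarlake=12 Elkhorn=4 Greywater=19 Hollowpine=8 Ironridge=22 → close Ironridge (overflow 14)
  22÷4 = 5 each, +1 to first 2
Round 2: Briarlake=18 Elkhorn=10 Greywater=24 Hollowpine=13 → close Greywater (overflow 18)
  24÷3 = 8 each, +1 to first 0
Round 3: Briarlake=26 Elkhorn=18 Hollowpine=21 → close Briarlake (overflow 19)
  26÷2 = 13 each, +1 to first 0
Round 4: Elkhorn=31 Hollowpine=34 → close Hollowpine (overflow 28)
  34÷1 = 34 each, +1 to first 0

Closure order: Ironridge, Greywater, Briarlake, Hollowpine
Last habitat: Elkhorn with 65 animals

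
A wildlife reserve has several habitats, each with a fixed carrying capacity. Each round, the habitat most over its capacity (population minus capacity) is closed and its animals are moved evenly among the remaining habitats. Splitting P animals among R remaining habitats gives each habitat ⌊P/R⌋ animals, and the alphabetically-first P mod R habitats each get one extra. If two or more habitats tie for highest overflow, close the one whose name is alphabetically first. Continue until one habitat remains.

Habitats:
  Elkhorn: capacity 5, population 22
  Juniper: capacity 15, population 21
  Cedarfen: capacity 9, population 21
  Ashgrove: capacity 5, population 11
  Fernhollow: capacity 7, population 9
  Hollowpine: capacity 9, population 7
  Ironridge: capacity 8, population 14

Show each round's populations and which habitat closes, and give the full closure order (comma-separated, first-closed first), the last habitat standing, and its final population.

Closure order: Elkhorn, Cedarfen, Ashgrove, Ironridge, Juniper, Fernhollow
Last habitat: Hollowpine with 105 animals

Round 1: Ashgrove=11 Cedarfen=21 Elkhorn=22 Fernhollow=9 Hollowpine=7 Ironridge=14 Juniper=21 → close Elkhorn (overflow 17)
  22÷6 = 3 each, +1 to first 4
Round 2: Ashgrove=15 Cedarfen=25 Fernhollow=13 Hollowpine=11 Ironridge=17 Juniper=24 → close Cedarfen (overflow 16)
  25÷5 = 5 each, +1 to first 0
Round 3: Ashgrove=20 Fernhollow=18 Hollowpine=16 Ironridge=22 Juniper=29 → close Ashgrove (overflow 15)
  20÷4 = 5 each, +1 to first 0
Round 4: Fernhollow=23 Hollowpine=21 Ironridge=27 Juniper=34 → close Ironridge (overflow 19)
  27÷3 = 9 each, +1 to first 0
Round 5: Fernhollow=32 Hollowpine=30 Juniper=43 → close Juniper (overflow 28)
  43÷2 = 21 each, +1 to first 1
Round 6: Fernhollow=54 Hollowpine=51 → close Fernhollow (overflow 47)
  54÷1 = 54 each, +1 to first 0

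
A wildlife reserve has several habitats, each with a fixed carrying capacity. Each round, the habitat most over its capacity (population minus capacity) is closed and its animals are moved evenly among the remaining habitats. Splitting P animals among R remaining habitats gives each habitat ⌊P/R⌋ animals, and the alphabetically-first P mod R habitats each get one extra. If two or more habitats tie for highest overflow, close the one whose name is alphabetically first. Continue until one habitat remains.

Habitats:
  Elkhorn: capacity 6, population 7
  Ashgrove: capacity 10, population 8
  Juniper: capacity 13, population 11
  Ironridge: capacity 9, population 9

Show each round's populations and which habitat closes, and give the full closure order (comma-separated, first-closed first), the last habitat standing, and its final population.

Closure order: Elkhorn, Ironridge, Ashgrove
Last habitat: Juniper with 35 animals

Round 1: Ashgrove=8 Elkhorn=7 Ironridge=9 Juniper=11 → close Elkhorn (overflow 1)
  7÷3 = 2 each, +1 to first 1
Round 2: Ashgrove=11 Ironridge=11 Juniper=13 → close Ironridge (overflow 2)
  11÷2 = 5 each, +1 to first 1
Round 3: Ashgrove=17 Juniper=18 → close Ashgrove (overflow 7)
  17÷1 = 17 each, +1 to first 0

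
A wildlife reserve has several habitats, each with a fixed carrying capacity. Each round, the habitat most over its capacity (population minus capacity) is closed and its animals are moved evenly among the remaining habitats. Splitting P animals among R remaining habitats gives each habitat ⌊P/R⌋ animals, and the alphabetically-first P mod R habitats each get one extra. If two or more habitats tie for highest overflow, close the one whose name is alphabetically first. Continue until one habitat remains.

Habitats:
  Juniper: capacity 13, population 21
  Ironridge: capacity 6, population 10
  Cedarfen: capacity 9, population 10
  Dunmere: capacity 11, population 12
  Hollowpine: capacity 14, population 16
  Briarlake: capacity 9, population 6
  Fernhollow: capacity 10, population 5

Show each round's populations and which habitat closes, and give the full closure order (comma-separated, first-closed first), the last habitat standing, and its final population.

Closure order: Juniper, Ironridge, Cedarfen, Dunmere, Hollowpine, Briarlake
Last habitat: Fernhollow with 80 animals

Round 1: Briarlake=6 Cedarfen=10 Dunmere=12 Fernhollow=5 Hollowpine=16 Ironridge=10 Juniper=21 → close Juniper (overflow 8)
  21÷6 = 3 each, +1 to first 3
Round 2: Briarlake=10 Cedarfen=14 Dunmere=16 Fernhollow=8 Hollowpine=19 Ironridge=13 → close Ironridge (overflow 7)
  13÷5 = 2 each, +1 to first 3
Round 3: Briarlake=13 Cedarfen=17 Dunmere=19 Fernhollow=10 Hollowpine=21 → close Cedarfen (overflow 8)
  17÷4 = 4 each, +1 to first 1
Round 4: Briarlake=18 Dunmere=23 Fernhollow=14 Hollowpine=25 → close Dunmere (overflow 12)
  23÷3 = 7 each, +1 to first 2
Round 5: Briarlake=26 Fernhollow=22 Hollowpine=32 → close Hollowpine (overflow 18)
  32÷2 = 16 each, +1 to first 0
Round 6: Briarlake=42 Fernhollow=38 → close Briarlake (overflow 33)
  42÷1 = 42 each, +1 to first 0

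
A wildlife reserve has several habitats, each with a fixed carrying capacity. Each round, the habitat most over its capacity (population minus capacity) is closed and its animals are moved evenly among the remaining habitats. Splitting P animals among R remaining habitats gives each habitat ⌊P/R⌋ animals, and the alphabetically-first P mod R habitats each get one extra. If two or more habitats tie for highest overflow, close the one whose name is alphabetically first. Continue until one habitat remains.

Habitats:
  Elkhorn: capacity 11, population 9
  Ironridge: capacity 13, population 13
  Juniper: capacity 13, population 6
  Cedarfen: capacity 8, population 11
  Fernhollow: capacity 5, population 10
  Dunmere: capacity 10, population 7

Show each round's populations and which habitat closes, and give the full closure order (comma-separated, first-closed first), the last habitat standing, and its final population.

Closure order: Fernhollow, Cedarfen, Ironridge, Dunmere, Elkhorn
Last habitat: Juniper with 56 animals

Round 1: Cedarfen=11 Dunmere=7 Elkhorn=9 Fernhollow=10 Ironridge=13 Juniper=6 → close Fernhollow (overflow 5)
  10÷5 = 2 each, +1 to first 0
Round 2: Cedarfen=13 Dunmere=9 Elkhorn=11 Ironridge=15 Juniper=8 → close Cedarfen (overflow 5)
  13÷4 = 3 each, +1 to first 1
Round 3: Dunmere=13 Elkhorn=14 Ironridge=18 Juniper=11 → close Ironridge (overflow 5)
  18÷3 = 6 each, +1 to first 0
Round 4: Dunmere=19 Elkhorn=20 Juniper=17 → close Dunmere (overflow 9)
  19÷2 = 9 each, +1 to first 1
Round 5: Elkhorn=30 Juniper=26 → close Elkhorn (overflow 19)
  30÷1 = 30 each, +1 to first 0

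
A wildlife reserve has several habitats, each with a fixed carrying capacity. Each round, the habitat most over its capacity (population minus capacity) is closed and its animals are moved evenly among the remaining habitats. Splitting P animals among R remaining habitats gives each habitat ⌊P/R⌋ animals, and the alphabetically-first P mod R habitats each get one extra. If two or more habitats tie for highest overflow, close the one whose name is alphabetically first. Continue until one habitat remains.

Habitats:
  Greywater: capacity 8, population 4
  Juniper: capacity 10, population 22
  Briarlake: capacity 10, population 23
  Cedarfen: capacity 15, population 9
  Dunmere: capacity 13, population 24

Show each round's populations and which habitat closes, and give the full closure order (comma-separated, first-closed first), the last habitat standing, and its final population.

Closure order: Briarlake, Dunmere, Juniper, Greywater
Last habitat: Cedarfen with 82 animals

Round 1: Briarlake=23 Cedarfen=9 Dunmere=24 Greywater=4 Juniper=22 → close Briarlake (overflow 13)
  23÷4 = 5 each, +1 to first 3
Round 2: Cedarfen=15 Dunmere=30 Greywater=10 Juniper=27 → close Dunmere (overflow 17)
  30÷3 = 10 each, +1 to first 0
Round 3: Cedarfen=25 Greywater=20 Juniper=37 → close Juniper (overflow 27)
  37÷2 = 18 each, +1 to first 1
Round 4: Cedarfen=44 Greywater=38 → close Greywater (overflow 30)
  38÷1 = 38 each, +1 to first 0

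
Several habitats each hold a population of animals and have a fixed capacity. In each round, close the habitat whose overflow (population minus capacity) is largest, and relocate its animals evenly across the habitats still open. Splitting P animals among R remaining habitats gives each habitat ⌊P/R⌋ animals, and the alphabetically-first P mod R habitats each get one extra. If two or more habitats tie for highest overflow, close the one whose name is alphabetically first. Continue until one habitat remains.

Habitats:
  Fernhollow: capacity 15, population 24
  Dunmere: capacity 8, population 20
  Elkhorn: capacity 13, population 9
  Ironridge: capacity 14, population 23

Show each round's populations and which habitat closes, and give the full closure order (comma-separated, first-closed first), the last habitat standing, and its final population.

Round 1: Dunmere=20 Elkhorn=9 Fernhollow=24 Ironridge=23 → close Dunmere (overflow 12)
  20÷3 = 6 each, +1 to first 2
Round 2: Elkhorn=16 Fernhollow=31 Ironridge=29 → close Fernhollow (overflow 16)
  31÷2 = 15 each, +1 to first 1
Round 3: Elkhorn=32 Ironridge=44 → close Ironridge (overflow 30)
  44÷1 = 44 each, +1 to first 0

Closure order: Dunmere, Fernhollow, Ironridge
Last habitat: Elkhorn with 76 animals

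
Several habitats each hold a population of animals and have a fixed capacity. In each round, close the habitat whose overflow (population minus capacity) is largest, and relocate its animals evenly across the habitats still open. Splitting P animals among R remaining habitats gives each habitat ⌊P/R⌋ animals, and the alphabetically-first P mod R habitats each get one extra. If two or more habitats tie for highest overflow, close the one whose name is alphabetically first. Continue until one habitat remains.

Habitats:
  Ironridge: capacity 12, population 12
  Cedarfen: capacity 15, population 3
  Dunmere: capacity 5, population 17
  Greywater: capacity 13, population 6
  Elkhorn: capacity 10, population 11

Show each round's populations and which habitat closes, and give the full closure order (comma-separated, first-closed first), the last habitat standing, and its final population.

Round 1: Cedarfen=3 Dunmere=17 Elkhorn=11 Greywater=6 Ironridge=12 → close Dunmere (overflow 12)
  17÷4 = 4 each, +1 to first 1
Round 2: Cedarfen=8 Elkhorn=15 Greywater=10 Ironridge=16 → close Elkhorn (overflow 5)
  15÷3 = 5 each, +1 to first 0
Round 3: Cedarfen=13 Greywater=15 Ironridge=21 → close Ironridge (overflow 9)
  21÷2 = 10 each, +1 to first 1
Round 4: Cedarfen=24 Greywater=25 → close Greywater (overflow 12)
  25÷1 = 25 each, +1 to first 0

Closure order: Dunmere, Elkhorn, Ironridge, Greywater
Last habitat: Cedarfen with 49 animals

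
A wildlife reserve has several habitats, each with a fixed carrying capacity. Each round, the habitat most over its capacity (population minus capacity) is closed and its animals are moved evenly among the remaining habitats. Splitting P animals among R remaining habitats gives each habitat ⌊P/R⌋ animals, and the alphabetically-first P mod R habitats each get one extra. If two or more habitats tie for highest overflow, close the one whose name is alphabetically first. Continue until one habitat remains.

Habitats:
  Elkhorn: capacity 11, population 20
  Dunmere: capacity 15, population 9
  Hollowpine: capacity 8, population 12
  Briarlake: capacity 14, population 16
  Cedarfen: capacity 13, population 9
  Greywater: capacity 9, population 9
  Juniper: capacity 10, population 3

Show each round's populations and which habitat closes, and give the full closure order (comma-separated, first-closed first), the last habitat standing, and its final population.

Closure order: Elkhorn, Hollowpine, Briarlake, Greywater, Cedarfen, Dunmere
Last habitat: Juniper with 78 animals

Round 1: Briarlake=16 Cedarfen=9 Dunmere=9 Elkhorn=20 Greywater=9 Hollowpine=12 Juniper=3 → close Elkhorn (overflow 9)
  20÷6 = 3 each, +1 to first 2
Round 2: Briarlake=20 Cedarfen=13 Dunmere=12 Greywater=12 Hollowpine=15 Juniper=6 → close Hollowpine (overflow 7)
  15÷5 = 3 each, +1 to first 0
Round 3: Briarlake=23 Cedarfen=16 Dunmere=15 Greywater=15 Juniper=9 → close Briarlake (overflow 9)
  23÷4 = 5 each, +1 to first 3
Round 4: Cedarfen=22 Dunmere=21 Greywater=21 Juniper=14 → close Greywater (overflow 12)
  21÷3 = 7 each, +1 to first 0
Round 5: Cedarfen=29 Dunmere=28 Juniper=21 → close Cedarfen (overflow 16)
  29÷2 = 14 each, +1 to first 1
Round 6: Dunmere=43 Juniper=35 → close Dunmere (overflow 28)
  43÷1 = 43 each, +1 to first 0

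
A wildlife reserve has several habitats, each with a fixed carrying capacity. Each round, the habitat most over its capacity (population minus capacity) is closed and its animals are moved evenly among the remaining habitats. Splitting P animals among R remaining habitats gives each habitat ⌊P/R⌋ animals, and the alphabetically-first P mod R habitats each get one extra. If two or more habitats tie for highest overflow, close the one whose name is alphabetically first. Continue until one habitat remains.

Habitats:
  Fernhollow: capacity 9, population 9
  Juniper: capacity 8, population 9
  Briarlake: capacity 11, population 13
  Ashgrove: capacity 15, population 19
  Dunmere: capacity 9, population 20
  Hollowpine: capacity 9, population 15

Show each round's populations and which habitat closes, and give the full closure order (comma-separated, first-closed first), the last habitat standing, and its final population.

Round 1: Ashgrove=19 Briarlake=13 Dunmere=20 Fernhollow=9 Hollowpine=15 Juniper=9 → close Dunmere (overflow 11)
  20÷5 = 4 each, +1 to first 0
Round 2: Ashgrove=23 Briarlake=17 Fernhollow=13 Hollowpine=19 Juniper=13 → close Hollowpine (overflow 10)
  19÷4 = 4 each, +1 to first 3
Round 3: Ashgrove=28 Briarlake=22 Fernhollow=18 Juniper=17 → close Ashgrove (overflow 13)
  28÷3 = 9 each, +1 to first 1
Round 4: Briarlake=32 Fernhollow=27 Juniper=26 → close Briarlake (overflow 21)
  32÷2 = 16 each, +1 to first 0
Round 5: Fernhollow=43 Juniper=42 → close Fernhollow (overflow 34)
  43÷1 = 43 each, +1 to first 0

Closure order: Dunmere, Hollowpine, Ashgrove, Briarlake, Fernhollow
Last habitat: Juniper with 85 animals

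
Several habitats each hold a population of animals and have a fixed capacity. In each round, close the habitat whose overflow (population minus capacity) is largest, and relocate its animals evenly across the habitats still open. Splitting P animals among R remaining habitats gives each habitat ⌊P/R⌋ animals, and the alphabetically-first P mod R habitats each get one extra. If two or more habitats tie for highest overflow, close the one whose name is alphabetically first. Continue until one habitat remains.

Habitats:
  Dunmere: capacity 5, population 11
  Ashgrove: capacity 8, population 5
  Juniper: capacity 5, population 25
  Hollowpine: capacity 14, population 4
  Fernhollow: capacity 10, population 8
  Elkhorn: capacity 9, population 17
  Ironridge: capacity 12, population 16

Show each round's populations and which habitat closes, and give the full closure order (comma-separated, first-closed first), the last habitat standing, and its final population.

Round 1: Ashgrove=5 Dunmere=11 Elkhorn=17 Fernhollow=8 Hollowpine=4 Ironridge=16 Juniper=25 → close Juniper (overflow 20)
  25÷6 = 4 each, +1 to first 1
Round 2: Ashgrove=10 Dunmere=15 Elkhorn=21 Fernhollow=12 Hollowpine=8 Ironridge=20 → close Elkhorn (overflow 12)
  21÷5 = 4 each, +1 to first 1
Round 3: Ashgrove=15 Dunmere=19 Fernhollow=16 Hollowpine=12 Ironridge=24 → close Dunmere (overflow 14)
  19÷4 = 4 each, +1 to first 3
Round 4: Ashgrove=20 Fernhollow=21 Hollowpine=17 Ironridge=28 → close Ironridge (overflow 16)
  28÷3 = 9 each, +1 to first 1
Round 5: Ashgrove=30 Fernhollow=30 Hollowpine=26 → close Ashgrove (overflow 22)
  30÷2 = 15 each, +1 to first 0
Round 6: Fernhollow=45 Hollowpine=41 → close Fernhollow (overflow 35)
  45÷1 = 45 each, +1 to first 0

Closure order: Juniper, Elkhorn, Dunmere, Ironridge, Ashgrove, Fernhollow
Last habitat: Hollowpine with 86 animals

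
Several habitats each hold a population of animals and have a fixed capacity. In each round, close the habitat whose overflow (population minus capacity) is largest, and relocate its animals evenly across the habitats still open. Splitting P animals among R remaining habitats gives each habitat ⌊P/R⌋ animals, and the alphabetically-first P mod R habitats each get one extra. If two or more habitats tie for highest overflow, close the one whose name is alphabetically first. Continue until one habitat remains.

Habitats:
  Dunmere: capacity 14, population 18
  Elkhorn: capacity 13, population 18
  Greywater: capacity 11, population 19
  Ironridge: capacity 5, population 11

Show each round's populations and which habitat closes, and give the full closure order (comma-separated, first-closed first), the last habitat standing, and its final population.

Closure order: Greywater, Ironridge, Dunmere
Last habitat: Elkhorn with 66 animals

Round 1: Dunmere=18 Elkhorn=18 Greywater=19 Ironridge=11 → close Greywater (overflow 8)
  19÷3 = 6 each, +1 to first 1
Round 2: Dunmere=25 Elkhorn=24 Ironridge=17 → close Ironridge (overflow 12)
  17÷2 = 8 each, +1 to first 1
Round 3: Dunmere=34 Elkhorn=32 → close Dunmere (overflow 20)
  34÷1 = 34 each, +1 to first 0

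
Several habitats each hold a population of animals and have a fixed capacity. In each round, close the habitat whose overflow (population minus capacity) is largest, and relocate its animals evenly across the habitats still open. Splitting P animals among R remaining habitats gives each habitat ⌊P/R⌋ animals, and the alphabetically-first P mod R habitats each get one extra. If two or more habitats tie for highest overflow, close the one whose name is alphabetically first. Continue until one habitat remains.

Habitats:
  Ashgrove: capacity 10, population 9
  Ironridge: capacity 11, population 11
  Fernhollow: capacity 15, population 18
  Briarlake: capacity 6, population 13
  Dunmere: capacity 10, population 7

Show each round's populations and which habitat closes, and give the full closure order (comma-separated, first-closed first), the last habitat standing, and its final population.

Closure order: Briarlake, Fernhollow, Ashgrove, Ironridge
Last habitat: Dunmere with 58 animals

Round 1: Ashgrove=9 Briarlake=13 Dunmere=7 Fernhollow=18 Ironridge=11 → close Briarlake (overflow 7)
  13÷4 = 3 each, +1 to first 1
Round 2: Ashgrove=13 Dunmere=10 Fernhollow=21 Ironridge=14 → close Fernhollow (overflow 6)
  21÷3 = 7 each, +1 to first 0
Round 3: Ashgrove=20 Dunmere=17 Ironridge=21 → close Ashgrove (overflow 10)
  20÷2 = 10 each, +1 to first 0
Round 4: Dunmere=27 Ironridge=31 → close Ironridge (overflow 20)
  31÷1 = 31 each, +1 to first 0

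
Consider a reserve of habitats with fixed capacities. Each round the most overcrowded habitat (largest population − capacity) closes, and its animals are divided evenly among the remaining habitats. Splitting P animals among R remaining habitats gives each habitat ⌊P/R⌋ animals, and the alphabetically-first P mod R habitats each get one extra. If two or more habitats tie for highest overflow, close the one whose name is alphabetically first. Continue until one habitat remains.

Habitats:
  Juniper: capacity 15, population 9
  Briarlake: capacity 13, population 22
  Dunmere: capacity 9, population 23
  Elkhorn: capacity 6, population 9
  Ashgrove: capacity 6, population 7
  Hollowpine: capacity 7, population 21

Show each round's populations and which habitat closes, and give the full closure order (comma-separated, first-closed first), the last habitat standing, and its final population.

Round 1: Ashgrove=7 Briarlake=22 Dunmere=23 Elkhorn=9 Hollowpine=21 Juniper=9 → close Dunmere (overflow 14)
  23÷5 = 4 each, +1 to first 3
Round 2: Ashgrove=12 Briarlake=27 Elkhorn=14 Hollowpine=25 Juniper=13 → close Hollowpine (overflow 18)
  25÷4 = 6 each, +1 to first 1
Round 3: Ashgrove=19 Briarlake=33 Elkhorn=20 Juniper=19 → close Briarlake (overflow 20)
  33÷3 = 11 each, +1 to first 0
Round 4: Ashgrove=30 Elkhorn=31 Juniper=30 → close Elkhorn (overflow 25)
  31÷2 = 15 each, +1 to first 1
Round 5: Ashgrove=46 Juniper=45 → close Ashgrove (overflow 40)
  46÷1 = 46 each, +1 to first 0

Closure order: Dunmere, Hollowpine, Briarlake, Elkhorn, Ashgrove
Last habitat: Juniper with 91 animals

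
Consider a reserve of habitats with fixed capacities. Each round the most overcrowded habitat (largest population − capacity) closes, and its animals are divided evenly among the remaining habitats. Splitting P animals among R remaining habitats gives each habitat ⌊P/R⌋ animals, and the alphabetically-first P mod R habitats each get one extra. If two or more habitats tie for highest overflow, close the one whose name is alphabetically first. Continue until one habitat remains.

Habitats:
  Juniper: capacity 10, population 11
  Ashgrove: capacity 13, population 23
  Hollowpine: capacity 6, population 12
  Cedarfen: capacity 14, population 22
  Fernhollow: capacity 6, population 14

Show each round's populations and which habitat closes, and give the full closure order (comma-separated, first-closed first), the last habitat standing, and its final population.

Round 1: Ashgrove=23 Cedarfen=22 Fernhollow=14 Hollowpine=12 Juniper=11 → close Ashgrove (overflow 10)
  23÷4 = 5 each, +1 to first 3
Round 2: Cedarfen=28 Fernhollow=20 Hollowpine=18 Juniper=16 → close Cedarfen (overflow 14)
  28÷3 = 9 each, +1 to first 1
Round 3: Fernhollow=30 Hollowpine=27 Juniper=25 → close Fernhollow (overflow 24)
  30÷2 = 15 each, +1 to first 0
Round 4: Hollowpine=42 Juniper=40 → close Hollowpine (overflow 36)
  42÷1 = 42 each, +1 to first 0

Closure order: Ashgrove, Cedarfen, Fernhollow, Hollowpine
Last habitat: Juniper with 82 animals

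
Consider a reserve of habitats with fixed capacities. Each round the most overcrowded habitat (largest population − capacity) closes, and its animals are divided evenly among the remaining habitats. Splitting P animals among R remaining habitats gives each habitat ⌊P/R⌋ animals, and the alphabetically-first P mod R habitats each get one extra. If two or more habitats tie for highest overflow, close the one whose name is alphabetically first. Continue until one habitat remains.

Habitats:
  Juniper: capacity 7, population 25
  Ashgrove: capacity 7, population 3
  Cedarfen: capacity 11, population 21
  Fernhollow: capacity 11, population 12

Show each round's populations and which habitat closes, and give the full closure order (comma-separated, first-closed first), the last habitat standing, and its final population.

Closure order: Juniper, Cedarfen, Fernhollow
Last habitat: Ashgrove with 61 animals

Round 1: Ashgrove=3 Cedarfen=21 Fernhollow=12 Juniper=25 → close Juniper (overflow 18)
  25÷3 = 8 each, +1 to first 1
Round 2: Ashgrove=12 Cedarfen=29 Fernhollow=20 → close Cedarfen (overflow 18)
  29÷2 = 14 each, +1 to first 1
Round 3: Ashgrove=27 Fernhollow=34 → close Fernhollow (overflow 23)
  34÷1 = 34 each, +1 to first 0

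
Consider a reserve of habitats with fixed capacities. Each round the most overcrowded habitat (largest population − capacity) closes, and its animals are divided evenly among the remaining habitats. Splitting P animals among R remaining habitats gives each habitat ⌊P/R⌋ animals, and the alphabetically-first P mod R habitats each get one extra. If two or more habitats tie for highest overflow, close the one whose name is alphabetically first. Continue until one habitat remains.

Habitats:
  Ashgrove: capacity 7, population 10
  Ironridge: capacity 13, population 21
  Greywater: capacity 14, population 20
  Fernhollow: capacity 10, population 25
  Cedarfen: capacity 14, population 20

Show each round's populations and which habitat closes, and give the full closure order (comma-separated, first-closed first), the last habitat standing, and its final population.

Round 1: Ashgrove=10 Cedarfen=20 Fernhollow=25 Greywater=20 Ironridge=21 → close Fernhollow (overflow 15)
  25÷4 = 6 each, +1 to first 1
Round 2: Ashgrove=17 Cedarfen=26 Greywater=26 Ironridge=27 → close Ironridge (overflow 14)
  27÷3 = 9 each, +1 to first 0
Round 3: Ashgrove=26 Cedarfen=35 Greywater=35 → close Cedarfen (overflow 21)
  35÷2 = 17 each, +1 to first 1
Round 4: Ashgrove=44 Greywater=52 → close Greywater (overflow 38)
  52÷1 = 52 each, +1 to first 0

Closure order: Fernhollow, Ironridge, Cedarfen, Greywater
Last habitat: Ashgrove with 96 animals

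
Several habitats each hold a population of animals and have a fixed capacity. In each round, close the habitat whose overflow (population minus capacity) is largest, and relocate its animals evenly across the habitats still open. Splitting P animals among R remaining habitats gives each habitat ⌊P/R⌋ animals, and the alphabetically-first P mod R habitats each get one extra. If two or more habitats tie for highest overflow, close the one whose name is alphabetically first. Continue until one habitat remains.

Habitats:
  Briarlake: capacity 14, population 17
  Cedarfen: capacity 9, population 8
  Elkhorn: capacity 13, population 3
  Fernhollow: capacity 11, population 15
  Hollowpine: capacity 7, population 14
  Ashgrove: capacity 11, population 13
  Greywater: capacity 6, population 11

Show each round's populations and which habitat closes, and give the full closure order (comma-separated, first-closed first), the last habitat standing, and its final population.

Round 1: Ashgrove=13 Briarlake=17 Cedarfen=8 Elkhorn=3 Fernhollow=15 Greywater=11 Hollowpine=14 → close Hollowpine (overflow 7)
  14÷6 = 2 each, +1 to first 2
Round 2: Ashgrove=16 Briarlake=20 Cedarfen=10 Elkhorn=5 Fernhollow=17 Greywater=13 → close Greywater (overflow 7)
  13÷5 = 2 each, +1 to first 3
Round 3: Ashgrove=19 Briarlake=23 Cedarfen=13 Elkhorn=7 Fernhollow=19 → close Briarlake (overflow 9)
  23÷4 = 5 each, +1 to first 3
Round 4: Ashgrove=25 Cedarfen=19 Elkhorn=13 Fernhollow=24 → close Ashgrove (overflow 14)
  25÷3 = 8 each, +1 to first 1
Round 5: Cedarfen=28 Elkhorn=21 Fernhollow=32 → close Fernhollow (overflow 21)
  32÷2 = 16 each, +1 to first 0
Round 6: Cedarfen=44 Elkhorn=37 → close Cedarfen (overflow 35)
  44÷1 = 44 each, +1 to first 0

Closure order: Hollowpine, Greywater, Briarlake, Ashgrove, Fernhollow, Cedarfen
Last habitat: Elkhorn with 81 animals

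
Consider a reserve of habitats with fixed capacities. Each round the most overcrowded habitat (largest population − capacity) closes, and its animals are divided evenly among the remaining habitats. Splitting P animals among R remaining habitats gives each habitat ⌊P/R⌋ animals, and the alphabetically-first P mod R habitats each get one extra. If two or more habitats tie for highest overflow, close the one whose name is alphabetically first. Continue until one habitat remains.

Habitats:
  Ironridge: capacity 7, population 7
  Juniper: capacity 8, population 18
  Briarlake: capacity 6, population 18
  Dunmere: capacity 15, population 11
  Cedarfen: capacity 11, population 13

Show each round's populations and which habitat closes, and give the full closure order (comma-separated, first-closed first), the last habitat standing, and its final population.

Closure order: Briarlake, Juniper, Cedarfen, Ironridge
Last habitat: Dunmere with 67 animals

Round 1: Briarlake=18 Cedarfen=13 Dunmere=11 Ironridge=7 Juniper=18 → close Briarlake (overflow 12)
  18÷4 = 4 each, +1 to first 2
Round 2: Cedarfen=18 Dunmere=16 Ironridge=11 Juniper=22 → close Juniper (overflow 14)
  22÷3 = 7 each, +1 to first 1
Round 3: Cedarfen=26 Dunmere=23 Ironridge=18 → close Cedarfen (overflow 15)
  26÷2 = 13 each, +1 to first 0
Round 4: Dunmere=36 Ironridge=31 → close Ironridge (overflow 24)
  31÷1 = 31 each, +1 to first 0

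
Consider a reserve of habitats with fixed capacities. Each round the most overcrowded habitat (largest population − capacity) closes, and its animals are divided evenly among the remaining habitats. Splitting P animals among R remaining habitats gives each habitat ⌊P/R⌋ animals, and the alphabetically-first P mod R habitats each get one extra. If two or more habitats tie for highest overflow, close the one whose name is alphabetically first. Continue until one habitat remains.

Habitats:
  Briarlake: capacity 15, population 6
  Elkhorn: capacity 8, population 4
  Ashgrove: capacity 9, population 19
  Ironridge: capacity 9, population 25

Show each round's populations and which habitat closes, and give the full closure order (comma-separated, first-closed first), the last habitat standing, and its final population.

Round 1: Ashgrove=19 Briarlake=6 Elkhorn=4 Ironridge=25 → close Ironridge (overflow 16)
  25÷3 = 8 each, +1 to first 1
Round 2: Ashgrove=28 Briarlake=14 Elkhorn=12 → close Ashgrove (overflow 19)
  28÷2 = 14 each, +1 to first 0
Round 3: Briarlake=28 Elkhorn=26 → close Elkhorn (overflow 18)
  26÷1 = 26 each, +1 to first 0

Closure order: Ironridge, Ashgrove, Elkhorn
Last habitat: Briarlake with 54 animals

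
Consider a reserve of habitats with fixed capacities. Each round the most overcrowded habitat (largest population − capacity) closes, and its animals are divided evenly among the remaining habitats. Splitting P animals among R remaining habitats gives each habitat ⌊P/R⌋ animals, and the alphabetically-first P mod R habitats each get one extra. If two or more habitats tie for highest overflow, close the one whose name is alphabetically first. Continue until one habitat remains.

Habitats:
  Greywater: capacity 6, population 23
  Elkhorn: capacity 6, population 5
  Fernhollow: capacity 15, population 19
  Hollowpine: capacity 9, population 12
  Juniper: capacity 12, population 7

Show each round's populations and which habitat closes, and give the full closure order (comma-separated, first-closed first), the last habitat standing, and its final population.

Round 1: Elkhorn=5 Fernhollow=19 Greywater=23 Hollowpine=12 Juniper=7 → close Greywater (overflow 17)
  23÷4 = 5 each, +1 to first 3
Round 2: Elkhorn=11 Fernhollow=25 Hollowpine=18 Juniper=12 → close Fernhollow (overflow 10)
  25÷3 = 8 each, +1 to first 1
Round 3: Elkhorn=20 Hollowpine=26 Juniper=20 → close Hollowpine (overflow 17)
  26÷2 = 13 each, +1 to first 0
Round 4: Elkhorn=33 Juniper=33 → close Elkhorn (overflow 27)
  33÷1 = 33 each, +1 to first 0

Closure order: Greywater, Fernhollow, Hollowpine, Elkhorn
Last habitat: Juniper with 66 animals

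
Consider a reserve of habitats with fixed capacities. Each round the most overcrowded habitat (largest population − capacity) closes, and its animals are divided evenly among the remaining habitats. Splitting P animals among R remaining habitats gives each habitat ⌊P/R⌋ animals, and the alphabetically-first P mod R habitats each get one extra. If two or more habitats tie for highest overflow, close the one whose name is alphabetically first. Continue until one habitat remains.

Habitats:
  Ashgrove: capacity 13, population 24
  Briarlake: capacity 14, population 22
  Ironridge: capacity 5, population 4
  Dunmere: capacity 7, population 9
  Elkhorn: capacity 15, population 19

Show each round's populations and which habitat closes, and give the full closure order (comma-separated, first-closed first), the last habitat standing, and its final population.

Round 1: Ashgrove=24 Briarlake=22 Dunmere=9 Elkhorn=19 Ironridge=4 → close Ashgrove (overflow 11)
  24÷4 = 6 each, +1 to first 0
Round 2: Briarlake=28 Dunmere=15 Elkhorn=25 Ironridge=10 → close Briarlake (overflow 14)
  28÷3 = 9 each, +1 to first 1
Round 3: Dunmere=25 Elkhorn=34 Ironridge=19 → close Elkhorn (overflow 19)
  34÷2 = 17 each, +1 to first 0
Round 4: Dunmere=42 Ironridge=36 → close Dunmere (overflow 35)
  42÷1 = 42 each, +1 to first 0

Closure order: Ashgrove, Briarlake, Elkhorn, Dunmere
Last habitat: Ironridge with 78 animals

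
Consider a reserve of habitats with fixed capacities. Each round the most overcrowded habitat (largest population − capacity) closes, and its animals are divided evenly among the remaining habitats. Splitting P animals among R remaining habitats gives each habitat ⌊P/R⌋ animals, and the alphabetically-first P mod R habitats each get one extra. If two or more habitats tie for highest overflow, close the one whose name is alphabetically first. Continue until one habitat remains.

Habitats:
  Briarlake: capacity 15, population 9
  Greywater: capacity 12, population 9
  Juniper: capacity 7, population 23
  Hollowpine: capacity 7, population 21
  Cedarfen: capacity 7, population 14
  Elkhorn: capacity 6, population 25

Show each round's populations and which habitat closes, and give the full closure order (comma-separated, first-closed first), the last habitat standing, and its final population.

Closure order: Elkhorn, Juniper, Hollowpine, Cedarfen, Greywater
Last habitat: Briarlake with 101 animals

Round 1: Briarlake=9 Cedarfen=14 Elkhorn=25 Greywater=9 Hollowpine=21 Juniper=23 → close Elkhorn (overflow 19)
  25÷5 = 5 each, +1 to first 0
Round 2: Briarlake=14 Cedarfen=19 Greywater=14 Hollowpine=26 Juniper=28 → close Juniper (overflow 21)
  28÷4 = 7 each, +1 to first 0
Round 3: Briarlake=21 Cedarfen=26 Greywater=21 Hollowpine=33 → close Hollowpine (overflow 26)
  33÷3 = 11 each, +1 to first 0
Round 4: Briarlake=32 Cedarfen=37 Greywater=32 → close Cedarfen (overflow 30)
  37÷2 = 18 each, +1 to first 1
Round 5: Briarlake=51 Greywater=50 → close Greywater (overflow 38)
  50÷1 = 50 each, +1 to first 0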